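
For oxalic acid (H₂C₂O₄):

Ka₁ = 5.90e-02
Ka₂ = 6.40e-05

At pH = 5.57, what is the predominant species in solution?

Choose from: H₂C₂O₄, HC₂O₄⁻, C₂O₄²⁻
C₂O₄²⁻

pKa1 = 1.23, pKa2 = 4.19. Each pKa is the crossover between adjacent species; pH = 5.57 lies in the region where C₂O₄²⁻ predominates.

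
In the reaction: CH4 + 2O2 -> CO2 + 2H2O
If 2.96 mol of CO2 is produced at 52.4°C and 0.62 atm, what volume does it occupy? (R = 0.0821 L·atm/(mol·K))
T = 52.4°C + 273.15 = 325.55 K
V = nRT/P = (2.96 × 0.0821 × 325.55) / 0.62
V = 127.60 L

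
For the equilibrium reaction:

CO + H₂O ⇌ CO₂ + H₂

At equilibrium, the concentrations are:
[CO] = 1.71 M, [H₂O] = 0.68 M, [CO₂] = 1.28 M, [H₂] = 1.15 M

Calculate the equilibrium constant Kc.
K_c = 1.2659

Kc = ([CO₂] × [H₂]) / ([CO] × [H₂O])
   = ((1.28)·(1.15)) / ((1.71)·(0.68))
   = 1.472 / 1.1628 = 1.2659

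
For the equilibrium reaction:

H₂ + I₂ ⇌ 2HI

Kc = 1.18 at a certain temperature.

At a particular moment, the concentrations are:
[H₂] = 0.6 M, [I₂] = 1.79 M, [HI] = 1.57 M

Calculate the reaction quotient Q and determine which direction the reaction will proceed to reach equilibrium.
Q = 2.295, Q > K, reaction proceeds reverse (toward reactants)

Q = ([HI]^2) / ([H₂] × [I₂])
  = ((1.57)^2) / ((0.6)·(1.79)) = 2.4649/1.074 = 2.295
Since Q = 2.295 > Kc = 1.18, the reaction proceeds reverse (toward reactants) to reach equilibrium.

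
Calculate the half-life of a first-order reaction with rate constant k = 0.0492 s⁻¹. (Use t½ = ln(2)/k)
14.09 s

t½ = ln(2)/k = 0.6931/0.0492 = 14.09 s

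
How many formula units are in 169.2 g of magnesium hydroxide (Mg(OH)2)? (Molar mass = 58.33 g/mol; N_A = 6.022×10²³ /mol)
Moles = 169.2 g ÷ 58.33 g/mol = 2.90074 mol
Formula units = 2.90074 mol × 6.022×10²³ /mol = 1.747e+24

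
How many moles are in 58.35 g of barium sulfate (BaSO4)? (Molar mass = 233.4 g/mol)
Moles = 58.35 g ÷ 233.4 g/mol = 0.25 mol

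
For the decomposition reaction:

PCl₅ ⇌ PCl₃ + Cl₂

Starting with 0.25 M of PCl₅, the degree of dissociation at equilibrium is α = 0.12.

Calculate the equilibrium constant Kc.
K_c = 0.0041

x = α·[A]₀ = 0.12 × 0.25 = 0.03 M dissociated.
At eq: [PCl₅] = 0.25 − 0.03 = 0.22 M; [PCl₃] = [Cl₂] = x = 0.03 M.
Kc = [PCl₃][Cl₂]/[PCl₅] = (0.03)²/0.22 = 0.004091.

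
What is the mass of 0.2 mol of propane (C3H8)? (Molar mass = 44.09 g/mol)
Mass = 0.2 mol × 44.09 g/mol = 8.818 g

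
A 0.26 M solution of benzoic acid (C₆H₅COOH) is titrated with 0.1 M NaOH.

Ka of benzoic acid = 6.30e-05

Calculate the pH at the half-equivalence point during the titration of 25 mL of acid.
pH = pKa = 4.20

At the half-equivalence point, [HA] = [A⁻], so by Henderson–Hasselbalch pH = pKa + log(1) = pKa.
pKa = −log(6.30e-05) = 4.20.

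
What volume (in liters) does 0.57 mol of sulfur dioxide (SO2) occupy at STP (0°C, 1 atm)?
At STP, 1 mol of gas occupies 22.4 L
Volume = 0.57 mol × 22.4 L/mol = 12.77 L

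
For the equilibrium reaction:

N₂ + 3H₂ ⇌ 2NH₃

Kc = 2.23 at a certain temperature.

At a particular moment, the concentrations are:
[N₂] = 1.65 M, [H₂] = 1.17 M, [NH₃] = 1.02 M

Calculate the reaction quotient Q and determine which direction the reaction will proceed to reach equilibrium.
Q = 0.394, Q < K, reaction proceeds forward (toward products)

Q = ([NH₃]^2) / ([N₂] × [H₂]^3)
  = ((1.02)^2) / ((1.65)·(1.17)^3) = 1.0404/2.6427 = 0.3937
Since Q = 0.3937 < Kc = 2.23, the reaction proceeds forward (toward products) to reach equilibrium.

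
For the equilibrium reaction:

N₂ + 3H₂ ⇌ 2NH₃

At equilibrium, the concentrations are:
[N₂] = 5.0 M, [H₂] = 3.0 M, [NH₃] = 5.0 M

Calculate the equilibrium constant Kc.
K_c = 0.1852

Kc = ([NH₃]^2) / ([N₂] × [H₂]^3)
   = ((5.0)^2) / ((5.0)·(3.0)^3)
   = 25 / 135 = 0.1852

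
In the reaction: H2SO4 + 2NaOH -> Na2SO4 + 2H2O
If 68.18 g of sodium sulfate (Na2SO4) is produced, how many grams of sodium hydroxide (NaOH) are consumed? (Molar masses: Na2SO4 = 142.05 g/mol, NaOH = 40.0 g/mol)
Moles of Na2SO4 = 68.18 g ÷ 142.05 g/mol = 0.479972 mol
Mole ratio: 2 mol NaOH / 1 mol Na2SO4
Moles of NaOH = 0.479972 × (2/1) = 0.959944 mol
Mass of NaOH = 0.959944 mol × 40.0 g/mol = 38.4 g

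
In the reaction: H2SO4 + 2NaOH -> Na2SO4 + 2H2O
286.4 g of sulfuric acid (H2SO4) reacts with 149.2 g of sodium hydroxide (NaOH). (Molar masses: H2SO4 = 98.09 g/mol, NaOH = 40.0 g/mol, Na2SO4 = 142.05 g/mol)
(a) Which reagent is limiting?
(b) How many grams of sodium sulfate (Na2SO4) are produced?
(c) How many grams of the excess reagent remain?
(a) NaOH, (b) 264.9 g, (c) 103.5 g

Moles of H2SO4 = 286.4 g ÷ 98.09 g/mol = 2.91977 mol
Moles of NaOH = 149.2 g ÷ 40.0 g/mol = 3.73 mol
Moles ÷ coefficient: H2SO4: 2.91977/1 = 2.92, NaOH: 3.73/2 = 1.865
(a) NaOH has the smaller value, so NaOH is the limiting reagent.
(b) Moles of Na2SO4 = 3.73 mol NaOH × (1/2) = 1.865 mol; mass = 1.865 mol × 142.05 g/mol = 264.9 g
(c) H2SO4 consumed = 3.73 × (1/2) = 1.865 mol; remaining = 2.91977 − 1.865 = 1.05477 mol; mass = 1.05477 mol × 98.09 g/mol = 103.5 g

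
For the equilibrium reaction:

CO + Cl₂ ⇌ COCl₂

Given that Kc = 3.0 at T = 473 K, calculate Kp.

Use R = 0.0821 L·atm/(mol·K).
K_p = 0.0773

Δn = (moles gaseous products) − (moles gaseous reactants) = -1
T = 473 K; RT = 0.0821 × 473 = 38.8333
Kp = Kc·(RT)^Δn = 3.0 × (38.8333)^-1 = 3.0 × 0.0257511 = 0.0773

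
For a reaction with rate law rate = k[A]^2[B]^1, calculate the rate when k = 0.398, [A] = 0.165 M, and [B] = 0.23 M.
0.002492 M/s

rate = k·[A]^2·[B]^1 = 0.398·(0.165)^2·(0.23)^1 = 0.398·0.027225·0.23 = 0.002492 M/s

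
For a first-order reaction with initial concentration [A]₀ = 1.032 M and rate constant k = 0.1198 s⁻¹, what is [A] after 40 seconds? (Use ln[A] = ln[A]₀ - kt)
0.0086 M

ln[A] = ln[A]₀ - k·t = ln(1.032) - (0.1198)·(40) = 0.0315 - 4.7920 = -4.7605
[A] = e^(-4.7605) = 0.0086 M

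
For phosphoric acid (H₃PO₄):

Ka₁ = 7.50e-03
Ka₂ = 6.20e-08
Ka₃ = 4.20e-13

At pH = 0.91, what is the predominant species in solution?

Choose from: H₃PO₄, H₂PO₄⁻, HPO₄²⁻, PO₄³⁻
H₃PO₄

pKa1 = 2.12, pKa2 = 7.21, pKa3 = 12.38. Each pKa is the crossover between adjacent species; pH = 0.91 lies in the region where H₃PO₄ predominates.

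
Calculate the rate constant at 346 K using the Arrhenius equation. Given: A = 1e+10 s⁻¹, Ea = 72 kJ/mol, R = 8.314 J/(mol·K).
1.35e-01 s⁻¹

k = A·exp(-Ea/(R·T)) = 1e+10·exp(-72000/(8.314·346)) = 1e+10·exp(-25.0292) = 1e+10·1.3489e-11 = 1.35e-01 s⁻¹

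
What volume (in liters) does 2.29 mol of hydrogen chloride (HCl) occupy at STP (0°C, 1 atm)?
At STP, 1 mol of gas occupies 22.4 L
Volume = 2.29 mol × 22.4 L/mol = 51.30 L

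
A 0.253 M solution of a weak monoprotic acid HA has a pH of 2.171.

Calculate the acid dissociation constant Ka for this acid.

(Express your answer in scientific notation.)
K_a = 1.85e-04

[H⁺] = 10^(−pH) = 10^(−2.171) = 6.745e-03 M. For HA ⇌ H⁺ + A⁻, Ka = x²/(C − x) = (6.745e-03)²/(0.253 − 6.745e-03) = 1.85e-04.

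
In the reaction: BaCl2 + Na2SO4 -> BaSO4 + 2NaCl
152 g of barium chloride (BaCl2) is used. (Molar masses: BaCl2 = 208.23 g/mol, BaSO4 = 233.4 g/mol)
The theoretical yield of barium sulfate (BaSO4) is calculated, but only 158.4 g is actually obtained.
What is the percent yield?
Moles of BaCl2 = 152 g ÷ 208.23 g/mol = 0.729962 mol
Mole ratio: 1 mol BaSO4 / 1 mol BaCl2
Moles of BaSO4 = 0.729962 × (1/1) = 0.729962 mol
Theoretical yield = 0.729962 mol × 233.4 g/mol = 170.37 g
Actual yield = 158.4 g
Percent yield = (158.4 / 170.37) × 100% = 93.0%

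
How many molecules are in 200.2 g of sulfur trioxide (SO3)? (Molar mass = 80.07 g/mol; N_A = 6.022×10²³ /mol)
Moles = 200.2 g ÷ 80.07 g/mol = 2.50031 mol
Molecules = 2.50031 mol × 6.022×10²³ /mol = 1.506e+24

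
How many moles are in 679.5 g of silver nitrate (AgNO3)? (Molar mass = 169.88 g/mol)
Moles = 679.5 g ÷ 169.88 g/mol = 4 mol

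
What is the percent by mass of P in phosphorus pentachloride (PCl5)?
Mass of P in formula = 30.97 × 1 = 30.97 g/mol
Molar mass = 208.22 g/mol
% P = (30.97/208.22) × 100% = 14.87%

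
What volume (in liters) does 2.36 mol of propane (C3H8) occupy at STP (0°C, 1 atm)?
At STP, 1 mol of gas occupies 22.4 L
Volume = 2.36 mol × 22.4 L/mol = 52.86 L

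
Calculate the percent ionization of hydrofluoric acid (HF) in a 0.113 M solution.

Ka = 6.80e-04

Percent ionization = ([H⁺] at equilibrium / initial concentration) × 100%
Percent ionization = 7.46%

Let x = [H⁺]. Ka = x²/(C - x) ⇒ x² + (6.80e-04)x - (6.80e-04)(0.113) = 0. x = 8.4324e-03. Percent = (8.4324e-03/0.113) × 100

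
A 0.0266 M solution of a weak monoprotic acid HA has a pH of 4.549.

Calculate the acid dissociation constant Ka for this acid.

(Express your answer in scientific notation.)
K_a = 3.00e-08

[H⁺] = 10^(−pH) = 10^(−4.549) = 2.825e-05 M. For HA ⇌ H⁺ + A⁻, Ka = x²/(C − x) = (2.825e-05)²/(0.0266 − 2.825e-05) = 3.00e-08.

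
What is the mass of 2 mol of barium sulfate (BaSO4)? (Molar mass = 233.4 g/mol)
Mass = 2 mol × 233.4 g/mol = 466.8 g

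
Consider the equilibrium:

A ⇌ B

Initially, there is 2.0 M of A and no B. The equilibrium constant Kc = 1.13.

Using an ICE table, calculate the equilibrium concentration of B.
[B] = 1.061 M

ICE: [A] = 2.0 − x, [B] = x.
Kc = x/(2.0 − x) = 1.13 ⇒ x = 1.13·2.0/(1 + 1.13) = 2.26/2.13 = 1.061.
[B] = x = 1.061 M.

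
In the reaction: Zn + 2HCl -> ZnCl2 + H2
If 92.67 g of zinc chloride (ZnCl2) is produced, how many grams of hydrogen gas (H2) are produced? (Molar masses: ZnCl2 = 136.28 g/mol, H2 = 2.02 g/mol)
Moles of ZnCl2 = 92.67 g ÷ 136.28 g/mol = 0.679997 mol
Mole ratio: 1 mol H2 / 1 mol ZnCl2
Moles of H2 = 0.679997 × (1/1) = 0.679997 mol
Mass of H2 = 0.679997 mol × 2.02 g/mol = 1.374 g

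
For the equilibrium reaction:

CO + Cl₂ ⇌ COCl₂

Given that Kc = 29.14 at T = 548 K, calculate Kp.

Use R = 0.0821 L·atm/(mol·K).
K_p = 0.6477

Δn = (moles gaseous products) − (moles gaseous reactants) = -1
T = 548 K; RT = 0.0821 × 548 = 44.9908
Kp = Kc·(RT)^Δn = 29.14 × (44.9908)^-1 = 29.14 × 0.0222268 = 0.6477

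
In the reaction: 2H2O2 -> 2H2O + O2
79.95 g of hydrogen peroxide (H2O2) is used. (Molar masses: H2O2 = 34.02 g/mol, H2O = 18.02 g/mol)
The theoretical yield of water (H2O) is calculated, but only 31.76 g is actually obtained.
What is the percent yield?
Moles of H2O2 = 79.95 g ÷ 34.02 g/mol = 2.35009 mol
Mole ratio: 2 mol H2O / 2 mol H2O2
Moles of H2O = 2.35009 × (2/2) = 2.35009 mol
Theoretical yield = 2.35009 mol × 18.02 g/mol = 42.349 g
Actual yield = 31.76 g
Percent yield = (31.76 / 42.349) × 100% = 75.0%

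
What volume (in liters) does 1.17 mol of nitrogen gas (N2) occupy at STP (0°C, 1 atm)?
At STP, 1 mol of gas occupies 22.4 L
Volume = 1.17 mol × 22.4 L/mol = 26.21 L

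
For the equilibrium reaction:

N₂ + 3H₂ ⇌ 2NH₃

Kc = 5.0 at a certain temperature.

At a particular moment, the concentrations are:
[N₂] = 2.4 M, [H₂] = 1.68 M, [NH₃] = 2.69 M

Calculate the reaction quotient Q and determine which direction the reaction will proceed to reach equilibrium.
Q = 0.636, Q < K, reaction proceeds forward (toward products)

Q = ([NH₃]^2) / ([N₂] × [H₂]^3)
  = ((2.69)^2) / ((2.4)·(1.68)^3) = 7.2361/11.38 = 0.6359
Since Q = 0.6359 < Kc = 5.0, the reaction proceeds forward (toward products) to reach equilibrium.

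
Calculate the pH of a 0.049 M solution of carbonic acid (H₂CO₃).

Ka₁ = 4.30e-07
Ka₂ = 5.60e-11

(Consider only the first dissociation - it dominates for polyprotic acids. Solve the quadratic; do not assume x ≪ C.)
pH = 3.84

x² + Ka₁·x − Ka₁·C = 0 with Ka₁ = 4.30e-07, C = 0.049.
x = (−Ka₁ + √(Ka₁² + 4·Ka₁·C))/2 = 1.4494e-04 M, so pH = 3.84.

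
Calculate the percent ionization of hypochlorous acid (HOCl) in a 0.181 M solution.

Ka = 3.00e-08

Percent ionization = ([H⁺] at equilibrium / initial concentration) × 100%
Percent ionization = 0.0407%

Let x = [H⁺]. Ka = x²/(C - x) ⇒ x² + (3.00e-08)x - (3.00e-08)(0.181) = 0. x = 7.3674e-05. Percent = (7.3674e-05/0.181) × 100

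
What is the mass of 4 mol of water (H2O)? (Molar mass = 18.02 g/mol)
Mass = 4 mol × 18.02 g/mol = 72.08 g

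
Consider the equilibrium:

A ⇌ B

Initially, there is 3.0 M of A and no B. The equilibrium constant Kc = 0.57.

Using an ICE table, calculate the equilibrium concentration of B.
[B] = 1.089 M

ICE: [A] = 3.0 − x, [B] = x.
Kc = x/(3.0 − x) = 0.57 ⇒ x = 0.57·3.0/(1 + 0.57) = 1.71/1.57 = 1.089.
[B] = x = 1.089 M.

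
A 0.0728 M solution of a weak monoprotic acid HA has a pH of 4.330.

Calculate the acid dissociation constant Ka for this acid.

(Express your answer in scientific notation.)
K_a = 3.01e-08

[H⁺] = 10^(−pH) = 10^(−4.330) = 4.677e-05 M. For HA ⇌ H⁺ + A⁻, Ka = x²/(C − x) = (4.677e-05)²/(0.0728 − 4.677e-05) = 3.01e-08.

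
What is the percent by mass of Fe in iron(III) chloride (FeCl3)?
Mass of Fe in formula = 55.85 × 1 = 55.85 g/mol
Molar mass = 162.2 g/mol
% Fe = (55.85/162.2) × 100% = 34.43%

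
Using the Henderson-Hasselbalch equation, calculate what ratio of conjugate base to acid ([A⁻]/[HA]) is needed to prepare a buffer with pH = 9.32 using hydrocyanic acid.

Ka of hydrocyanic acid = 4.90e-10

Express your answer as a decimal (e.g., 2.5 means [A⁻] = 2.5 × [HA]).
[A⁻]/[HA] = 1.024

pKa = −log(4.90e-10) = 9.3098. pH = pKa + log([A⁻]/[HA]). 9.32 = 9.3098 + log(ratio). log(ratio) = 9.32 − 9.3098 = 0.0102. ratio = 10^(0.0102) = 1.024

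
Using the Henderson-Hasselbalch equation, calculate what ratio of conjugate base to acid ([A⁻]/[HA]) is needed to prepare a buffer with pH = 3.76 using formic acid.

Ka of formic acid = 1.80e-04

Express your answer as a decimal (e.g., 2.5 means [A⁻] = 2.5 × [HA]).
[A⁻]/[HA] = 1.036

pKa = −log(1.80e-04) = 3.7447. pH = pKa + log([A⁻]/[HA]). 3.76 = 3.7447 + log(ratio). log(ratio) = 3.76 − 3.7447 = 0.0153. ratio = 10^(0.0153) = 1.036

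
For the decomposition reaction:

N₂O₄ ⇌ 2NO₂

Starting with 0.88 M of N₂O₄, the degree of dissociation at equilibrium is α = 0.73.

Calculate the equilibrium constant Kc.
K_c = 6.9474

x = α·[A]₀ = 0.73 × 0.88 = 0.6424 M dissociated.
At eq: [N₂O₄] = 0.88 − 0.6424 = 0.2376 M; [NO₂] = 2x = 1.285 M.
Kc = [NO₂]²/[N₂O₄] = (1.285)²/0.2376 = 6.947.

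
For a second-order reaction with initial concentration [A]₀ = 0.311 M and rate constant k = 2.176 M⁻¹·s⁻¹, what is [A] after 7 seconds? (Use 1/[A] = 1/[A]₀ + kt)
0.0542 M

1/[A] = 1/[A]₀ + k·t = 1/0.311 + (2.176)·(7) = 3.2154 + 15.2320 = 18.4474
[A] = 1/18.4474 = 0.0542 M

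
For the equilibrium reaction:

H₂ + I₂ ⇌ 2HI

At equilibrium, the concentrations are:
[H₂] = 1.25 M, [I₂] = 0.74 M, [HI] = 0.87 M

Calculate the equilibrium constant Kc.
K_c = 0.8183

Kc = ([HI]^2) / ([H₂] × [I₂])
   = ((0.87)^2) / ((1.25)·(0.74))
   = 0.7569 / 0.925 = 0.8183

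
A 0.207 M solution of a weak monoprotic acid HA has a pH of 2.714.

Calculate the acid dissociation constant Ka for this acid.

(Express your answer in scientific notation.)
K_a = 1.82e-05

[H⁺] = 10^(−pH) = 10^(−2.714) = 1.932e-03 M. For HA ⇌ H⁺ + A⁻, Ka = x²/(C − x) = (1.932e-03)²/(0.207 − 1.932e-03) = 1.82e-05.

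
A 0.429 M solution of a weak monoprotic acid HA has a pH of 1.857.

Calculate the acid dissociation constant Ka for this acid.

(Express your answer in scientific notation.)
K_a = 4.65e-04

[H⁺] = 10^(−pH) = 10^(−1.857) = 1.390e-02 M. For HA ⇌ H⁺ + A⁻, Ka = x²/(C − x) = (1.390e-02)²/(0.429 − 1.390e-02) = 4.65e-04.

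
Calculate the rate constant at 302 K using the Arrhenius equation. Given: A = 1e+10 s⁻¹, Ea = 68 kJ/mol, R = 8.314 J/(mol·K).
1.73e-02 s⁻¹

k = A·exp(-Ea/(R·T)) = 1e+10·exp(-68000/(8.314·302)) = 1e+10·exp(-27.0827) = 1e+10·1.7303e-12 = 1.73e-02 s⁻¹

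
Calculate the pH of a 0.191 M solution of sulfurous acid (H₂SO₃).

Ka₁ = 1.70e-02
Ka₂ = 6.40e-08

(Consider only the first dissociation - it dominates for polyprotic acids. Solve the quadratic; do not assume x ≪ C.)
pH = 1.31

x² + Ka₁·x − Ka₁·C = 0 with Ka₁ = 1.70e-02, C = 0.191.
x = (−Ka₁ + √(Ka₁² + 4·Ka₁·C))/2 = 4.9113e-02 M, so pH = 1.31.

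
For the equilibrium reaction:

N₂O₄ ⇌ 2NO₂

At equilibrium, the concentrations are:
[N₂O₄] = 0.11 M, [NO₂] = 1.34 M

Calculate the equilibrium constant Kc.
K_c = 16.3236

Kc = ([NO₂]^2) / ([N₂O₄])
   = ((1.34)^2) / ((0.11))
   = 1.7956 / 0.11 = 16.3236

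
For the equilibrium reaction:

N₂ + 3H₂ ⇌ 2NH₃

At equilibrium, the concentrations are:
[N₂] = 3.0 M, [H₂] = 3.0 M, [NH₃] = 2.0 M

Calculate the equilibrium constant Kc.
K_c = 0.0494

Kc = ([NH₃]^2) / ([N₂] × [H₂]^3)
   = ((2.0)^2) / ((3.0)·(3.0)^3)
   = 4 / 81 = 0.0494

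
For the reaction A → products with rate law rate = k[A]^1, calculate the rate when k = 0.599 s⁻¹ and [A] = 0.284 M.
0.1701 M/s

rate = k·[A]^1 = 0.599·(0.284)^1 = 0.599·0.284 = 0.1701 M/s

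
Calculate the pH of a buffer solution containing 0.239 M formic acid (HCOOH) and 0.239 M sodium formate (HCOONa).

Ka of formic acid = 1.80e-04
pH = 3.74

pKa = -log(1.80e-04) = 3.74. pH = pKa + log([A⁻]/[HA]) = 3.74 + log(0.239/0.239)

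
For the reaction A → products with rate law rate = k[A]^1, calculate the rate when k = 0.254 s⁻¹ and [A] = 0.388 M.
0.09855 M/s

rate = k·[A]^1 = 0.254·(0.388)^1 = 0.254·0.388 = 0.09855 M/s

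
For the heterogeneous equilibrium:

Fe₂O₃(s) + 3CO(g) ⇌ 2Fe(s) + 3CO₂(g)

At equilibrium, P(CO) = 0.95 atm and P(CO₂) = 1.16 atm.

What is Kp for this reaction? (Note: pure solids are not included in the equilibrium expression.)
K_p = 1.821

Solids (Fe₂O₃, Fe) are excluded.
Kp = P(CO₂)³/P(CO)³ = (1.16)³/(0.95)³ = 1.561/0.8574 = 1.821.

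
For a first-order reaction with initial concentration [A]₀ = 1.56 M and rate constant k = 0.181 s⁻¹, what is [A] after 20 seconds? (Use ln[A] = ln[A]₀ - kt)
0.0418 M

ln[A] = ln[A]₀ - k·t = ln(1.56) - (0.181)·(20) = 0.4447 - 3.6200 = -3.1753
[A] = e^(-3.1753) = 0.0418 M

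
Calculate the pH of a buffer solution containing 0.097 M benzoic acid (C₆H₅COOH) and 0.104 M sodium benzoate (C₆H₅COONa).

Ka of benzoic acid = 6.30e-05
pH = 4.23

pKa = -log(6.30e-05) = 4.20. pH = pKa + log([A⁻]/[HA]) = 4.20 + log(0.104/0.097)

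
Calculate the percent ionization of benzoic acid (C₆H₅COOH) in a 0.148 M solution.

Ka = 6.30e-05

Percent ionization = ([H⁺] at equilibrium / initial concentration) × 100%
Percent ionization = 2.04%

Let x = [H⁺]. Ka = x²/(C - x) ⇒ x² + (6.30e-05)x - (6.30e-05)(0.148) = 0. x = 3.0222e-03. Percent = (3.0222e-03/0.148) × 100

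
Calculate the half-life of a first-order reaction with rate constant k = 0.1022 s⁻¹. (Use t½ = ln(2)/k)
6.78 s

t½ = ln(2)/k = 0.6931/0.1022 = 6.78 s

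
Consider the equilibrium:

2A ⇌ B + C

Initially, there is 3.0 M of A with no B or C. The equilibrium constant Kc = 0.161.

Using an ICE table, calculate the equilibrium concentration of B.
[B] = 0.668 M

ICE: [A] = 3.0 − 2x, [B] = [C] = x.
Kc = x²/(3.0 − 2x)² = 0.161 ⇒ √Kc = x/(3.0 − 2x).
x = √0.161·3.0/(1 + 2√0.161) = 0.40125·3.0/1.8025 = 0.66782.
[B] = x = 0.668 M.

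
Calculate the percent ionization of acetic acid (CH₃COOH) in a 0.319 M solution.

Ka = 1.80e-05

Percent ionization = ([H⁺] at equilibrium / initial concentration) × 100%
Percent ionization = 0.748%

Let x = [H⁺]. Ka = x²/(C - x) ⇒ x² + (1.80e-05)x - (1.80e-05)(0.319) = 0. x = 2.3873e-03. Percent = (2.3873e-03/0.319) × 100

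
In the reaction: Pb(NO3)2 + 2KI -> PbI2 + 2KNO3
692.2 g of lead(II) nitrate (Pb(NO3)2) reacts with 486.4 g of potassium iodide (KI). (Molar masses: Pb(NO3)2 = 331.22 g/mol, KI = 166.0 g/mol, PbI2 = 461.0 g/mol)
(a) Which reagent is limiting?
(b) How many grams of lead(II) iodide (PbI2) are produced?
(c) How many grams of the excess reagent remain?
(a) KI, (b) 675.4 g, (c) 206.9 g

Moles of Pb(NO3)2 = 692.2 g ÷ 331.22 g/mol = 2.08985 mol
Moles of KI = 486.4 g ÷ 166.0 g/mol = 2.93012 mol
Moles ÷ coefficient: Pb(NO3)2: 2.08985/1 = 2.09, KI: 2.93012/2 = 1.465
(a) KI has the smaller value, so KI is the limiting reagent.
(b) Moles of PbI2 = 2.93012 mol KI × (1/2) = 1.46506 mol; mass = 1.46506 mol × 461.0 g/mol = 675.4 g
(c) Pb(NO3)2 consumed = 2.93012 × (1/2) = 1.46506 mol; remaining = 2.08985 − 1.46506 = 0.624789 mol; mass = 0.624789 mol × 331.22 g/mol = 206.9 g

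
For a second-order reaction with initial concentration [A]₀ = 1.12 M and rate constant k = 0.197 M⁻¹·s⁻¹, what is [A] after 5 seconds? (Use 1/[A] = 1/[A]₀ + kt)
0.5325 M

1/[A] = 1/[A]₀ + k·t = 1/1.12 + (0.197)·(5) = 0.8929 + 0.9850 = 1.8779
[A] = 1/1.8779 = 0.5325 M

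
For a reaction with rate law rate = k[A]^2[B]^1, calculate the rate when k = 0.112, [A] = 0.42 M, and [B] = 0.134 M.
0.002647 M/s

rate = k·[A]^2·[B]^1 = 0.112·(0.42)^2·(0.134)^1 = 0.112·0.1764·0.134 = 0.002647 M/s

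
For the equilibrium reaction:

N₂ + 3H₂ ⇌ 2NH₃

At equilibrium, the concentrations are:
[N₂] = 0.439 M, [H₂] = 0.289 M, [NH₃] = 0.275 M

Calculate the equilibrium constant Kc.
K_c = 7.1369

Kc = ([NH₃]^2) / ([N₂] × [H₂]^3)
   = ((0.275)^2) / ((0.439)·(0.289)^3)
   = 0.075625 / 0.010596 = 7.1369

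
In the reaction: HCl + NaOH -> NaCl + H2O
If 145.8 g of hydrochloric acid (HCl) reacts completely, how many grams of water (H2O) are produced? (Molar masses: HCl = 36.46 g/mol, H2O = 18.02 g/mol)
Moles of HCl = 145.8 g ÷ 36.46 g/mol = 3.9989 mol
Mole ratio: 1 mol H2O / 1 mol HCl
Moles of H2O = 3.9989 × (1/1) = 3.9989 mol
Mass of H2O = 3.9989 mol × 18.02 g/mol = 72.06 g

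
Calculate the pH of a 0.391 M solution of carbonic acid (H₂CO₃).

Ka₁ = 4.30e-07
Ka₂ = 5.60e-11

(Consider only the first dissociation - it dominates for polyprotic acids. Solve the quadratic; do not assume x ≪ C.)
pH = 3.39

x² + Ka₁·x − Ka₁·C = 0 with Ka₁ = 4.30e-07, C = 0.391.
x = (−Ka₁ + √(Ka₁² + 4·Ka₁·C))/2 = 4.0982e-04 M, so pH = 3.39.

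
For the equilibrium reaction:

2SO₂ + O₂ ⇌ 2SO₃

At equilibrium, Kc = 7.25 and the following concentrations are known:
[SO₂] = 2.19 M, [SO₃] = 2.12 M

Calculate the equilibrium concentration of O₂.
[O₂] = 0.1293 M

Kc = ([SO₃]^2) / ([SO₂]^2 × [O₂]) = 7.25
[O₂]^1 = (product terms)/(Kc · other reactant terms) = 4.4944 / (7.25 · 4.7961) = 0.12925
[O₂] = 0.1293 M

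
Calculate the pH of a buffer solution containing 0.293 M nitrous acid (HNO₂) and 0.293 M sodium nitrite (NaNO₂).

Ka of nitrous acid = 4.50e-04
pH = 3.35

pKa = -log(4.50e-04) = 3.35. pH = pKa + log([A⁻]/[HA]) = 3.35 + log(0.293/0.293)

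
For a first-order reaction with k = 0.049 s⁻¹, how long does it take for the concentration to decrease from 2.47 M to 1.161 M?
15.41 s

From ln[A] = ln[A]₀ - k·t: t = ln([A]₀/[A])/k = ln(2.47/1.161)/0.049 = ln(2.1275)/0.049 = 0.7549/0.049 = 15.41 s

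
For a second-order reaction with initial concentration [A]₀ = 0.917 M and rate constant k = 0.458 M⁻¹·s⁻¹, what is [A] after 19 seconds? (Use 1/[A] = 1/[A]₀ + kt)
0.1021 M

1/[A] = 1/[A]₀ + k·t = 1/0.917 + (0.458)·(19) = 1.0905 + 8.7020 = 9.7925
[A] = 1/9.7925 = 0.1021 M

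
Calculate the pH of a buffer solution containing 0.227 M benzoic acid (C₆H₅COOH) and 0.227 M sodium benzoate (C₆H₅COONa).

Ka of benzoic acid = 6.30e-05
pH = 4.20

pKa = -log(6.30e-05) = 4.20. pH = pKa + log([A⁻]/[HA]) = 4.20 + log(0.227/0.227)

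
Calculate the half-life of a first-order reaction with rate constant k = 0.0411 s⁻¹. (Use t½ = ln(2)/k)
16.86 s

t½ = ln(2)/k = 0.6931/0.0411 = 16.86 s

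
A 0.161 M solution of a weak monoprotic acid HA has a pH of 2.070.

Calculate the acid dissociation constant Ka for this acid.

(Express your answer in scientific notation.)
K_a = 4.75e-04

[H⁺] = 10^(−pH) = 10^(−2.070) = 8.511e-03 M. For HA ⇌ H⁺ + A⁻, Ka = x²/(C − x) = (8.511e-03)²/(0.161 − 8.511e-03) = 4.75e-04.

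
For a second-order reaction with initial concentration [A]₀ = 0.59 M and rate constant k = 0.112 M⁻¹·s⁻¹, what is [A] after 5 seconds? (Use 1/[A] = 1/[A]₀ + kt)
0.4435 M

1/[A] = 1/[A]₀ + k·t = 1/0.59 + (0.112)·(5) = 1.6949 + 0.5600 = 2.2549
[A] = 1/2.2549 = 0.4435 M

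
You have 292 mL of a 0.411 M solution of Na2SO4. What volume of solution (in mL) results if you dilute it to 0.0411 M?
Using M₁V₁ = M₂V₂:
0.411 × 292 = 0.0411 × V₂
V₂ = (0.411 × 292) / 0.0411 = 2920 mL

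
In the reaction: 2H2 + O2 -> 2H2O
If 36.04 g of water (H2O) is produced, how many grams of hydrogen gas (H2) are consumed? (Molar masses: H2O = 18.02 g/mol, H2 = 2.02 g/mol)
Moles of H2O = 36.04 g ÷ 18.02 g/mol = 2 mol
Mole ratio: 2 mol H2 / 2 mol H2O
Moles of H2 = 2 × (2/2) = 2 mol
Mass of H2 = 2 mol × 2.02 g/mol = 4.04 g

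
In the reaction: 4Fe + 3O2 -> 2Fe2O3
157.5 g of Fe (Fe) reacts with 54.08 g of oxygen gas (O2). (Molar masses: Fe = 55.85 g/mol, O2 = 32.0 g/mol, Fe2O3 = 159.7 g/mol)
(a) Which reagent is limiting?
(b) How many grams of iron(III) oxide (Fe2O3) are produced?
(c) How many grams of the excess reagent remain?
(a) O2, (b) 179.9 g, (c) 31.65 g

Moles of Fe = 157.5 g ÷ 55.85 g/mol = 2.82005 mol
Moles of O2 = 54.08 g ÷ 32.0 g/mol = 1.69 mol
Moles ÷ coefficient: Fe: 2.82005/4 = 0.705, O2: 1.69/3 = 0.5633
(a) O2 has the smaller value, so O2 is the limiting reagent.
(b) Moles of Fe2O3 = 1.69 mol O2 × (2/3) = 1.12667 mol; mass = 1.12667 mol × 159.7 g/mol = 179.9 g
(c) Fe consumed = 1.69 × (4/3) = 2.25333 mol; remaining = 2.82005 − 2.25333 = 0.56672 mol; mass = 0.56672 mol × 55.85 g/mol = 31.65 g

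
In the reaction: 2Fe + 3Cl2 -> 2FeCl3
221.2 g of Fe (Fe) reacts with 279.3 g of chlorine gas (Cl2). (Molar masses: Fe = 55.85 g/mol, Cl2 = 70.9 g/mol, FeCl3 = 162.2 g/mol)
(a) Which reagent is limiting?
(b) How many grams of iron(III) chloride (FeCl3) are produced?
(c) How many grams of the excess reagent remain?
(a) Cl2, (b) 426 g, (c) 74.52 g

Moles of Fe = 221.2 g ÷ 55.85 g/mol = 3.96061 mol
Moles of Cl2 = 279.3 g ÷ 70.9 g/mol = 3.93935 mol
Moles ÷ coefficient: Fe: 3.96061/2 = 1.98, Cl2: 3.93935/3 = 1.313
(a) Cl2 has the smaller value, so Cl2 is the limiting reagent.
(b) Moles of FeCl3 = 3.93935 mol Cl2 × (2/3) = 2.62623 mol; mass = 2.62623 mol × 162.2 g/mol = 426 g
(c) Fe consumed = 3.93935 × (2/3) = 2.62623 mol; remaining = 3.96061 − 2.62623 = 1.33437 mol; mass = 1.33437 mol × 55.85 g/mol = 74.52 g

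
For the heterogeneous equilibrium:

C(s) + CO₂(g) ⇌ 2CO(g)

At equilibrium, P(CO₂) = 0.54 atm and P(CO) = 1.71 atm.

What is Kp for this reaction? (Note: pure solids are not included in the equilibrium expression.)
K_p = 5.415

Solid C is excluded.
Kp = P(CO)²/P(CO₂) = (1.71)²/0.54 = 2.924/0.54 = 5.415.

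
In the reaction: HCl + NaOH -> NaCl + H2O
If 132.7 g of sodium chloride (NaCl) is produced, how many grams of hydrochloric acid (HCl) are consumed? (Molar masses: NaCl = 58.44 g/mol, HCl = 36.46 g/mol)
Moles of NaCl = 132.7 g ÷ 58.44 g/mol = 2.2707 mol
Mole ratio: 1 mol HCl / 1 mol NaCl
Moles of HCl = 2.2707 × (1/1) = 2.2707 mol
Mass of HCl = 2.2707 mol × 36.46 g/mol = 82.79 g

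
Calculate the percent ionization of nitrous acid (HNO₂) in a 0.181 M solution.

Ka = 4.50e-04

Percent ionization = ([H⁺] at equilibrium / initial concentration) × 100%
Percent ionization = 4.86%

Let x = [H⁺]. Ka = x²/(C - x) ⇒ x² + (4.50e-04)x - (4.50e-04)(0.181) = 0. x = 8.8028e-03. Percent = (8.8028e-03/0.181) × 100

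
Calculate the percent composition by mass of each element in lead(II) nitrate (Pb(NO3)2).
Pb: 62.56%, N: 8.46%, O: 28.98%

Molar mass of Pb(NO3)2 = 331.22 g/mol
% Pb = (1 × 207.2) / 331.22 × 100% = 207.2 / 331.22 × 100% = 62.56%
% N = (2 × 14.01) / 331.22 × 100% = 28.02 / 331.22 × 100% = 8.46%
% O = (6 × 16.0) / 331.22 × 100% = 96 / 331.22 × 100% = 28.98%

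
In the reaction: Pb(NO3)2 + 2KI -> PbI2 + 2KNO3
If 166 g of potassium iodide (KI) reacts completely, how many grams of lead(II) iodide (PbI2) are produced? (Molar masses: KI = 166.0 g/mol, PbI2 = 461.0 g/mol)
Moles of KI = 166 g ÷ 166.0 g/mol = 1 mol
Mole ratio: 1 mol PbI2 / 2 mol KI
Moles of PbI2 = 1 × (1/2) = 0.5 mol
Mass of PbI2 = 0.5 mol × 461.0 g/mol = 230.5 g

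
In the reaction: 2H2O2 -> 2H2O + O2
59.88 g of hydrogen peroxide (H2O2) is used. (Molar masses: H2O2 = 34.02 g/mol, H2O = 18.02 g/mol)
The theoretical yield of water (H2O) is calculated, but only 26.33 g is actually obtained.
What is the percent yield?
Moles of H2O2 = 59.88 g ÷ 34.02 g/mol = 1.76014 mol
Mole ratio: 2 mol H2O / 2 mol H2O2
Moles of H2O = 1.76014 × (2/2) = 1.76014 mol
Theoretical yield = 1.76014 mol × 18.02 g/mol = 31.718 g
Actual yield = 26.33 g
Percent yield = (26.33 / 31.718) × 100% = 83.0%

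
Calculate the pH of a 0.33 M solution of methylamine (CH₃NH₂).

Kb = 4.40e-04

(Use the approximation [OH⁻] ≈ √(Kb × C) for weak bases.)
pH = 12.08

[OH⁻] = √(Kb × C) = √(4.40e-04 × 0.33) = 1.2050e-02. pOH = 1.92, pH = 14 - pOH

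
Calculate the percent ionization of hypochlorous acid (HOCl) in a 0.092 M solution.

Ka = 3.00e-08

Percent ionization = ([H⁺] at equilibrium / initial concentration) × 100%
Percent ionization = 0.0571%

Let x = [H⁺]. Ka = x²/(C - x) ⇒ x² + (3.00e-08)x - (3.00e-08)(0.092) = 0. x = 5.2521e-05. Percent = (5.2521e-05/0.092) × 100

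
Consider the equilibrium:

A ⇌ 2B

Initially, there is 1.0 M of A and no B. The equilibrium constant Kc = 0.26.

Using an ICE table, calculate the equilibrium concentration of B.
[B] = 0.449 M

ICE: [A] = 1.0 − x, [B] = 2x.
Kc = (2x)²/(1.0 − x) = 0.26 ⇒ 4x² + 0.26x − 0.26 = 0.
x = (−0.26 + √(0.26² + 4·4·0.26))/(2·4) = (−0.26 + √4.2276)/8 = 0.22451.
[B] = 2x = 0.449 M.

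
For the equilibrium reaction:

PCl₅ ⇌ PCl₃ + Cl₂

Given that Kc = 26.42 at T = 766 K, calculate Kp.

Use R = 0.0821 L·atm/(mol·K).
K_p = 1.66e+03

Δn = (moles gaseous products) − (moles gaseous reactants) = 1
T = 766 K; RT = 0.0821 × 766 = 62.8886
Kp = Kc·(RT)^Δn = 26.42 × (62.8886)^1 = 26.42 × 62.8886 = 1.66e+03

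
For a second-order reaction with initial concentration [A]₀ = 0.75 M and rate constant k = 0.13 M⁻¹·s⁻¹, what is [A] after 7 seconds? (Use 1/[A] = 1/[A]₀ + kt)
0.4458 M

1/[A] = 1/[A]₀ + k·t = 1/0.75 + (0.13)·(7) = 1.3333 + 0.9100 = 2.2433
[A] = 1/2.2433 = 0.4458 M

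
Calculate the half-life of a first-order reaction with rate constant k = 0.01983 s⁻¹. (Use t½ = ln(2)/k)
34.95 s

t½ = ln(2)/k = 0.6931/0.01983 = 34.95 s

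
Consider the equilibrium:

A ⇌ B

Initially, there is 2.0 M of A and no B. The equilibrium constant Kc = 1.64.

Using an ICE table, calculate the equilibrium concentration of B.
[B] = 1.242 M

ICE: [A] = 2.0 − x, [B] = x.
Kc = x/(2.0 − x) = 1.64 ⇒ x = 1.64·2.0/(1 + 1.64) = 3.28/2.64 = 1.242.
[B] = x = 1.242 M.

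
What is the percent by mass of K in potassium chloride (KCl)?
Mass of K in formula = 39.1 × 1 = 39.1 g/mol
Molar mass = 74.55 g/mol
% K = (39.1/74.55) × 100% = 52.45%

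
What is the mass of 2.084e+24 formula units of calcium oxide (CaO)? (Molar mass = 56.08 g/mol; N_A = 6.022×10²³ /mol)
Moles = 2.084e+24 ÷ 6.022×10²³ = 3.46064 mol
Mass = 3.46064 mol × 56.08 g/mol = 194.1 g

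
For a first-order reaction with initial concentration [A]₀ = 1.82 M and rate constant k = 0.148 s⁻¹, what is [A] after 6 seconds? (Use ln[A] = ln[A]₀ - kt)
0.7489 M

ln[A] = ln[A]₀ - k·t = ln(1.82) - (0.148)·(6) = 0.5988 - 0.8880 = -0.2892
[A] = e^(-0.2892) = 0.7489 M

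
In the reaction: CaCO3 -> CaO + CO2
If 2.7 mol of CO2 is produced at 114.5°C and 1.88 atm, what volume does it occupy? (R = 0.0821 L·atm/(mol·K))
T = 114.5°C + 273.15 = 387.65 K
V = nRT/P = (2.7 × 0.0821 × 387.65) / 1.88
V = 45.71 L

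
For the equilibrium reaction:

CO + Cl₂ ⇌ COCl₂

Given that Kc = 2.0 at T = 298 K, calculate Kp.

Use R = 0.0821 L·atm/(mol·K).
K_p = 0.0817

Δn = (moles gaseous products) − (moles gaseous reactants) = -1
T = 298 K; RT = 0.0821 × 298 = 24.4658
Kp = Kc·(RT)^Δn = 2.0 × (24.4658)^-1 = 2.0 × 0.0408734 = 0.0817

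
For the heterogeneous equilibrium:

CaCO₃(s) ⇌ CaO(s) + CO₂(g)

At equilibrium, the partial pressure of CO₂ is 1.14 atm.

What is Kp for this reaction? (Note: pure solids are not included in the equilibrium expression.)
K_p = 1.14

Solids (CaCO₃, CaO) have activity 1 and are excluded.
Kp = P(CO₂) = 1.14.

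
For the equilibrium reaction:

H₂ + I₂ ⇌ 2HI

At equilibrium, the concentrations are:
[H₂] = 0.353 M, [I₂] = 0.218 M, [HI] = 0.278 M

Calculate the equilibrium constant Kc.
K_c = 1.0043

Kc = ([HI]^2) / ([H₂] × [I₂])
   = ((0.278)^2) / ((0.353)·(0.218))
   = 0.077284 / 0.076954 = 1.0043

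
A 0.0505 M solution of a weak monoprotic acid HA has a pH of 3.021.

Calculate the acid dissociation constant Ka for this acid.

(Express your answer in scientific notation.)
K_a = 1.83e-05

[H⁺] = 10^(−pH) = 10^(−3.021) = 9.528e-04 M. For HA ⇌ H⁺ + A⁻, Ka = x²/(C − x) = (9.528e-04)²/(0.0505 − 9.528e-04) = 1.83e-05.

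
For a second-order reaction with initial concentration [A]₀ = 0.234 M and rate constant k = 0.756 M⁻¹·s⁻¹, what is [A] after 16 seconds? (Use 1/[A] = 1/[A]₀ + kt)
0.0611 M

1/[A] = 1/[A]₀ + k·t = 1/0.234 + (0.756)·(16) = 4.2735 + 12.0960 = 16.3695
[A] = 1/16.3695 = 0.0611 M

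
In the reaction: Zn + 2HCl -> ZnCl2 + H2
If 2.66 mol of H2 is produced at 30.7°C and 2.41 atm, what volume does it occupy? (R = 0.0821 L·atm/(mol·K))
T = 30.7°C + 273.15 = 303.85 K
V = nRT/P = (2.66 × 0.0821 × 303.85) / 2.41
V = 27.53 L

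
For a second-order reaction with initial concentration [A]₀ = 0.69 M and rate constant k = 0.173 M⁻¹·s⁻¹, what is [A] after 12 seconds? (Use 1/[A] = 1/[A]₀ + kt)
0.2837 M

1/[A] = 1/[A]₀ + k·t = 1/0.69 + (0.173)·(12) = 1.4493 + 2.0760 = 3.5253
[A] = 1/3.5253 = 0.2837 M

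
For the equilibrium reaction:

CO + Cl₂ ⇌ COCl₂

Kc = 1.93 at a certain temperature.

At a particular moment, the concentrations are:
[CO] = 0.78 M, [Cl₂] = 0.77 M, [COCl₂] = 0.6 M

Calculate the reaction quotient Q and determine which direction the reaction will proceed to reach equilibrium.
Q = 0.999, Q < K, reaction proceeds forward (toward products)

Q = ([COCl₂]) / ([CO] × [Cl₂])
  = ((0.6)) / ((0.78)·(0.77)) = 0.6/0.6006 = 0.999
Since Q = 0.999 < Kc = 1.93, the reaction proceeds forward (toward products) to reach equilibrium.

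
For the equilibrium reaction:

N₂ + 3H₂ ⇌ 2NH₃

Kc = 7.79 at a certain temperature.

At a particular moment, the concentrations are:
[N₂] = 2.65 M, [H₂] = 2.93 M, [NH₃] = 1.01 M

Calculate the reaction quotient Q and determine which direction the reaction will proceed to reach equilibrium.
Q = 0.015, Q < K, reaction proceeds forward (toward products)

Q = ([NH₃]^2) / ([N₂] × [H₂]^3)
  = ((1.01)^2) / ((2.65)·(2.93)^3) = 1.0201/66.657 = 0.0153
Since Q = 0.0153 < Kc = 7.79, the reaction proceeds forward (toward products) to reach equilibrium.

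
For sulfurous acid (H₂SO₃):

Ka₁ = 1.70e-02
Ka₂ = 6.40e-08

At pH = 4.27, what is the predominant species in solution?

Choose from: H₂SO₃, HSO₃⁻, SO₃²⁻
HSO₃⁻

pKa1 = 1.77, pKa2 = 7.19. Each pKa is the crossover between adjacent species; pH = 4.27 lies in the region where HSO₃⁻ predominates.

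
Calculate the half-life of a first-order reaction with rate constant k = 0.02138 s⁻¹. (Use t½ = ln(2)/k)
32.42 s

t½ = ln(2)/k = 0.6931/0.02138 = 32.42 s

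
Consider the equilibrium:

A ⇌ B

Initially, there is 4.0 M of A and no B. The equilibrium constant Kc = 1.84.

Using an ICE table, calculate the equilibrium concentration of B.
[B] = 2.592 M

ICE: [A] = 4.0 − x, [B] = x.
Kc = x/(4.0 − x) = 1.84 ⇒ x = 1.84·4.0/(1 + 1.84) = 7.36/2.84 = 2.592.
[B] = x = 2.592 M.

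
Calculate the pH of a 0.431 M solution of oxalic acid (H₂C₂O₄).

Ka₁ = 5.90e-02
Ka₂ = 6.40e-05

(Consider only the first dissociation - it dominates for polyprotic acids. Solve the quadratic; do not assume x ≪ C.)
pH = 0.88

x² + Ka₁·x − Ka₁·C = 0 with Ka₁ = 5.90e-02, C = 0.431.
x = (−Ka₁ + √(Ka₁² + 4·Ka₁·C))/2 = 1.3267e-01 M, so pH = 0.88.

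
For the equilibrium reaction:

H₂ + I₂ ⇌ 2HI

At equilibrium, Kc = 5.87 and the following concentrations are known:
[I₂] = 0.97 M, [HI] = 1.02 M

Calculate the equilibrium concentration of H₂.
[H₂] = 0.1827 M

Kc = ([HI]^2) / ([H₂] × [I₂]) = 5.87
[H₂]^1 = (product terms)/(Kc · other reactant terms) = 1.0404 / (5.87 · 0.97) = 0.18272
[H₂] = 0.1827 M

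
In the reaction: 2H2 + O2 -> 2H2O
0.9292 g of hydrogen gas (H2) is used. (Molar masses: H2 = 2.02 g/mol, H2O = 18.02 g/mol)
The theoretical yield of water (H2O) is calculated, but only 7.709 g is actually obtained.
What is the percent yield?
Moles of H2 = 0.9292 g ÷ 2.02 g/mol = 0.46 mol
Mole ratio: 2 mol H2O / 2 mol H2
Moles of H2O = 0.46 × (2/2) = 0.46 mol
Theoretical yield = 0.46 mol × 18.02 g/mol = 8.2892 g
Actual yield = 7.709 g
Percent yield = (7.709 / 8.2892) × 100% = 93.0%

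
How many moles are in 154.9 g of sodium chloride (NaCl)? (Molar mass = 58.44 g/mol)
Moles = 154.9 g ÷ 58.44 g/mol = 2.651 mol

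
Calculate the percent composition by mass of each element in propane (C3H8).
C: 81.72%, H: 18.29%

Molar mass of C3H8 = 44.09 g/mol
% C = (3 × 12.01) / 44.09 × 100% = 36.03 / 44.09 × 100% = 81.72%
% H = (8 × 1.008) / 44.09 × 100% = 8.064 / 44.09 × 100% = 18.29%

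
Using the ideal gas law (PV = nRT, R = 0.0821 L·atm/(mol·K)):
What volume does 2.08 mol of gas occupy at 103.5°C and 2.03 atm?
T = 103.5°C + 273.15 = 376.65 K
V = nRT/P = (2.08 × 0.0821 × 376.65) / 2.03
V = 31.68 L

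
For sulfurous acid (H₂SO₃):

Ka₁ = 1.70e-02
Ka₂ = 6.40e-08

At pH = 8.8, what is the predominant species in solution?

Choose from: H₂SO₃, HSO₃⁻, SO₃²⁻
SO₃²⁻

pKa1 = 1.77, pKa2 = 7.19. Each pKa is the crossover between adjacent species; pH = 8.8 lies in the region where SO₃²⁻ predominates.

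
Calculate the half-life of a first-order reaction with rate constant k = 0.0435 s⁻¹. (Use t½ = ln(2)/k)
15.93 s

t½ = ln(2)/k = 0.6931/0.0435 = 15.93 s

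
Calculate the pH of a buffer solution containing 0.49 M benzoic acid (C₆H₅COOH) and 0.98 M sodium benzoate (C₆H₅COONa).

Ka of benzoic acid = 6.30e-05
pH = 4.50

pKa = -log(6.30e-05) = 4.20. pH = pKa + log([A⁻]/[HA]) = 4.20 + log(0.98/0.49)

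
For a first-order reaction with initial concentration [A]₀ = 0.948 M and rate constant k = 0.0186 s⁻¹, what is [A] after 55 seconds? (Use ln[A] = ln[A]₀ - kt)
0.3408 M

ln[A] = ln[A]₀ - k·t = ln(0.948) - (0.0186)·(55) = -0.0534 - 1.0230 = -1.0764
[A] = e^(-1.0764) = 0.3408 M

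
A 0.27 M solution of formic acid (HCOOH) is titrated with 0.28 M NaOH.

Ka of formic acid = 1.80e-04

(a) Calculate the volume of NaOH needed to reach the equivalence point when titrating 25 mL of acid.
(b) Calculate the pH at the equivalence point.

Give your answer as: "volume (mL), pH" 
V = 24.1 mL, pH = 8.44

(a) At equivalence: moles acid = moles base.
moles acid = 0.27 × 0.025 = 0.00675 mol; V_NaOH = 0.00675/0.28 = 0.02411 L = 24.1 mL.
(b) At equivalence, all acid → conjugate base A⁻ at [A⁻] = 0.00675/0.04911 = 0.1375 M.
Kb = Kw/Ka = 1.0e-14/1.80e-04 = 5.556e-11; [OH⁻] = √(Kb·[A⁻]) = 2.763e-06; pOH = 5.56; pH = 14 − pOH = 8.44.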